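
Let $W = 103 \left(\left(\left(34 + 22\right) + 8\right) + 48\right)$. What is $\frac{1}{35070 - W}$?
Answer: $\frac{1}{23534} \approx 4.2492 \cdot 10^{-5}$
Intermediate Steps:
$W = 11536$ ($W = 103 \left(\left(56 + 8\right) + 48\right) = 103 \left(64 + 48\right) = 103 \cdot 112 = 11536$)
$\frac{1}{35070 - W} = \frac{1}{35070 - 11536} = \frac{1}{23534}$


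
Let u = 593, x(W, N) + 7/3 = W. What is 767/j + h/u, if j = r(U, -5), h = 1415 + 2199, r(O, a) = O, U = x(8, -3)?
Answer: 1425931/10081 ≈ 141.45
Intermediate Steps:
x(W, N) = -7/3 + W
U = 17/3 (U = -7/3 + 8 = 17/3 ≈ 5.6667)
h = 3614
j = 17/3 ≈ 5.6667
767/j + h/u = 767/(17/3) + 3614/593 = 767*(3/17) + 3614*(1/593) = 2301/17 + 3614/593 = 1425931/10081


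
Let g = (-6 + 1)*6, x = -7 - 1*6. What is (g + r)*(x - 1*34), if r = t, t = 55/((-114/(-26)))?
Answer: 46765/57 ≈ 820.44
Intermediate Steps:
x = -13 (x = -7 - 6 = -13)
t = 715/57 (t = 55/((-114*(-1/26))) = 55/(57/13) = 55*(13/57) = 715/57 ≈ 12.544)
r = 715/57 ≈ 12.544
g = -30 (g = -5*6 = -30)
(g + r)*(x - 1*34) = (-30 + 715/57)*(-13 - 1*34) = -995*(-13 - 34)/57 = -995/57*(-47) = 46765/57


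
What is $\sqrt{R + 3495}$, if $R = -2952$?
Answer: $\sqrt{543} \approx 23.302$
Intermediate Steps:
$\sqrt{R + 3495} = \sqrt{-2952 + 3495} = \sqrt{543}$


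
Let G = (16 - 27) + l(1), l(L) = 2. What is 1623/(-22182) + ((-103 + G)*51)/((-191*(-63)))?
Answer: -2321161/4236762 ≈ -0.54786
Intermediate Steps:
G = -9 (G = (16 - 27) + 2 = -11 + 2 = -9)
1623/(-22182) + ((-103 + G)*51)/((-191*(-63))) = 1623/(-22182) + ((-103 - 9)*51)/((-191*(-63))) = 1623*(-1/22182) - 112*51/12033 = -541/7394 - 5712*1/12033 = -541/7394 - 272/573 = -2321161/4236762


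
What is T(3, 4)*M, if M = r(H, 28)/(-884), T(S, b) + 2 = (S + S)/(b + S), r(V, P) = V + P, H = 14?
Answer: 12/221 ≈ 0.054299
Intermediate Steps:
r(V, P) = P + V
T(S, b) = -2 + 2*S/(S + b) (T(S, b) = -2 + (S + S)/(b + S) = -2 + (2*S)/(S + b) = -2 + 2*S/(S + b))
M = -21/442 (M = (28 + 14)/(-884) = 42*(-1/884) = -21/442 ≈ -0.047511)
T(3, 4)*M = -2*4/(3 + 4)*(-21/442) = -2*4/7*(-21/442) = -2*4*⅐*(-21/442) = -8/7*(-21/442) = 12/221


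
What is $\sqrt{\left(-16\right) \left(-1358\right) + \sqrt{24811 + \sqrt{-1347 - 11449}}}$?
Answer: $\sqrt{21728 + \sqrt{24811 + 2 i \sqrt{3199}}} \approx 147.94 + 0.001 i$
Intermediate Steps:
$\sqrt{\left(-16\right) \left(-1358\right) + \sqrt{24811 + \sqrt{-1347 - 11449}}} = \sqrt{21728 + \sqrt{24811 + \sqrt{-12796}}} = \sqrt{21728 + \sqrt{24811 + 2 i \sqrt{3199}}}$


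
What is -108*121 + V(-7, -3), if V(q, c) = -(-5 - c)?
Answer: -13066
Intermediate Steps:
V(q, c) = 5 + c
-108*121 + V(-7, -3) = -108*121 + (5 - 3) = -13068 + 2 = -13066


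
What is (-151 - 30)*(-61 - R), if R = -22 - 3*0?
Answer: 7059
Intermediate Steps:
R = -22 (R = -22 + 0 = -22)
(-151 - 30)*(-61 - R) = (-151 - 30)*(-61 - 1*(-22)) = -181*(-61 + 22) = -181*(-39) = 7059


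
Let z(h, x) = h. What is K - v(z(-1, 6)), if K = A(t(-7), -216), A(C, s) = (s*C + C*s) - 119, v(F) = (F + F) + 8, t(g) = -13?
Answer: 5491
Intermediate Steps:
v(F) = 8 + 2*F (v(F) = 2*F + 8 = 8 + 2*F)
A(C, s) = -119 + 2*C*s (A(C, s) = (C*s + C*s) - 119 = 2*C*s - 119 = -119 + 2*C*s)
K = 5497 (K = -119 + 2*(-13)*(-216) = -119 + 5616 = 5497)
K - v(z(-1, 6)) = 5497 - (8 + 2*(-1)) = 5497 - (8 - 2) = 5497 - 1*6 = 5497 - 6 = 5491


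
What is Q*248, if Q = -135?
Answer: -33480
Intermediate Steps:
Q*248 = -135*248 = -33480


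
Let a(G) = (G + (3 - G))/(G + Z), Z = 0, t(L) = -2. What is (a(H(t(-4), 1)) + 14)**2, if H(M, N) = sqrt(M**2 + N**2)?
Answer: 989/5 + 84*sqrt(5)/5 ≈ 235.37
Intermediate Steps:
a(G) = 3/G (a(G) = (G + (3 - G))/(G + 0) = 3/G)
(a(H(t(-4), 1)) + 14)**2 = (3/(sqrt((-2)**2 + 1**2)) + 14)**2 = (3/(sqrt(4 + 1)) + 14)**2 = (3/(sqrt(5)) + 14)**2 = (3*(sqrt(5)/5) + 14)**2 = (3*sqrt(5)/5 + 14)**2 = (14 + 3*sqrt(5)/5)**2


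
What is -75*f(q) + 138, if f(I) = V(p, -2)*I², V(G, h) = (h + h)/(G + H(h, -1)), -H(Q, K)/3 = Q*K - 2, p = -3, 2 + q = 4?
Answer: -262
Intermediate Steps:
q = 2 (q = -2 + 4 = 2)
H(Q, K) = 6 - 3*K*Q (H(Q, K) = -3*(Q*K - 2) = -3*(K*Q - 2) = -3*(-2 + K*Q) = 6 - 3*K*Q)
V(G, h) = 2*h/(6 + G + 3*h) (V(G, h) = (h + h)/(G + (6 - 3*(-1)*h)) = (2*h)/(G + (6 + 3*h)) = (2*h)/(6 + G + 3*h) = 2*h/(6 + G + 3*h))
f(I) = 4*I²/3 (f(I) = (2*(-2)/(6 - 3 + 3*(-2)))*I² = (2*(-2)/(6 - 3 - 6))*I² = (2*(-2)/(-3))*I² = (2*(-2)*(-⅓))*I² = 4*I²/3)
-75*f(q) + 138 = -100*2² + 138 = -100*4 + 138 = -75*16/3 + 138 = -400 + 138 = -262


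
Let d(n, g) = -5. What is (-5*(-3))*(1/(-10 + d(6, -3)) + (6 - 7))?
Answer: -16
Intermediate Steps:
(-5*(-3))*(1/(-10 + d(6, -3)) + (6 - 7)) = (-5*(-3))*(1/(-10 - 5) + (6 - 7)) = 15*(1/(-15) - 1) = 15*(-1/15 - 1) = 15*(-16/15) = -16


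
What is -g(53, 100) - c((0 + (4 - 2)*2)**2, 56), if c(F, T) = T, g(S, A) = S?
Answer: -109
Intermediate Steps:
-g(53, 100) - c((0 + (4 - 2)*2)**2, 56) = -1*53 - 1*56 = -53 - 56 = -109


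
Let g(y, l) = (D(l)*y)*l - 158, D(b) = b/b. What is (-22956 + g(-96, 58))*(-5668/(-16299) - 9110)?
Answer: 4258652363404/16299 ≈ 2.6128e+8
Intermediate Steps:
D(b) = 1
g(y, l) = -158 + l*y (g(y, l) = (1*y)*l - 158 = y*l - 158 = l*y - 158 = -158 + l*y)
(-22956 + g(-96, 58))*(-5668/(-16299) - 9110) = (-22956 + (-158 + 58*(-96)))*(-5668/(-16299) - 9110) = (-22956 + (-158 - 5568))*(-5668*(-1/16299) - 9110) = (-22956 - 5726)*(5668/16299 - 9110) = -28682*(-148478222/16299) = 4258652363404/16299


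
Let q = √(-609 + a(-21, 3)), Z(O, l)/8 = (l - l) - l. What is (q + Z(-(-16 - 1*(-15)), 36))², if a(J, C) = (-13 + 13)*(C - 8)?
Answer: (288 - I*√609)² ≈ 82335.0 - 14214.0*I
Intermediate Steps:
a(J, C) = 0 (a(J, C) = 0*(-8 + C) = 0)
Z(O, l) = -8*l (Z(O, l) = 8*((l - l) - l) = 8*(0 - l) = 8*(-l) = -8*l)
q = I*√609 (q = √(-609 + 0) = √(-609) = I*√609 ≈ 24.678*I)
(q + Z(-(-16 - 1*(-15)), 36))² = (I*√609 - 8*36)² = (I*√609 - 288)² = (-288 + I*√609)²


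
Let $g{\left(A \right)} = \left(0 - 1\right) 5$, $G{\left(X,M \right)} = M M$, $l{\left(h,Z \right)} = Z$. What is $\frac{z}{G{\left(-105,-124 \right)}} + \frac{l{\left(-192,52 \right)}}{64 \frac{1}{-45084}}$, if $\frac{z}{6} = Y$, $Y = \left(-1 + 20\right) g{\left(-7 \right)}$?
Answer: $- \frac{281617491}{7688} \approx -36631.0$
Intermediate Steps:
$G{\left(X,M \right)} = M^{2}$
$g{\left(A \right)} = -5$ ($g{\left(A \right)} = \left(-1\right) 5 = -5$)
$Y = -95$ ($Y = \left(-1 + 20\right) \left(-5\right) = 19 \left(-5\right) = -95$)
$z = -570$ ($z = 6 \left(-95\right) = -570$)
$\frac{z}{G{\left(-105,-124 \right)}} + \frac{l{\left(-192,52 \right)}}{64 \frac{1}{-45084}} = - \frac{570}{\left(-124\right)^{2}} + \frac{52}{64 \frac{1}{-45084}} = - \frac{570}{15376} + \frac{52}{64 \left(- \frac{1}{45084}\right)} = \left(-570\right) \frac{1}{15376} + \frac{52}{- \frac{16}{11271}} = - \frac{285}{7688} + 52 \left(- \frac{11271}{16}\right) = - \frac{285}{7688} - \frac{146523}{4} = - \frac{281617491}{7688}$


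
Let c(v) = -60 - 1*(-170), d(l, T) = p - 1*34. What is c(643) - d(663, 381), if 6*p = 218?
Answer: 323/3 ≈ 107.67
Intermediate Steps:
p = 109/3 (p = (⅙)*218 = 109/3 ≈ 36.333)
d(l, T) = 7/3 (d(l, T) = 109/3 - 1*34 = 109/3 - 34 = 7/3)
c(v) = 110 (c(v) = -60 + 170 = 110)
c(643) - d(663, 381) = 110 - 1*7/3 = 110 - 7/3 = 323/3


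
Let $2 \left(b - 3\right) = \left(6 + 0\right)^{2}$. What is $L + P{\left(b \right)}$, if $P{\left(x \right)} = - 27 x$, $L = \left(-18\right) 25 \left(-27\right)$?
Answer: $11583$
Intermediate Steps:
$b = 21$ ($b = 3 + \frac{\left(6 + 0\right)^{2}}{2} = 3 + \frac{6^{2}}{2} = 3 + \frac{1}{2} \cdot 36 = 3 + 18 = 21$)
$L = 12150$ ($L = \left(-450\right) \left(-27\right) = 12150$)
$L + P{\left(b \right)} = 12150 - 567 = 11583$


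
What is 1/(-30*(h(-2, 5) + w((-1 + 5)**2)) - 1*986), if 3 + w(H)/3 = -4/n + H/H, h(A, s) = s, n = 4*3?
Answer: -1/926 ≈ -0.0010799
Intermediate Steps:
n = 12
w(H) = -7 (w(H) = -9 + 3*(-4/12 + H/H) = -9 + 3*(-4*1/12 + 1) = -9 + 3*(-1/3 + 1) = -9 + 3*(2/3) = -9 + 2 = -7)
1/(-30*(h(-2, 5) + w((-1 + 5)**2)) - 1*986) = 1/(-30*(5 - 7) - 1*986) = 1/(-30*(-2) - 986) = 1/(60 - 986) = 1/(-926) = -1/926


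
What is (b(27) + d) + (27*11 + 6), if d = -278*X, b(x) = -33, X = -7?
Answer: 2216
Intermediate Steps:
d = 1946 (d = -278*(-7) = 1946)
(b(27) + d) + (27*11 + 6) = (-33 + 1946) + (27*11 + 6) = 1913 + (297 + 6) = 1913 + 303 = 2216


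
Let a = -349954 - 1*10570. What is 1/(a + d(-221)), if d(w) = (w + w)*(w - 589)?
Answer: -1/2504 ≈ -0.00039936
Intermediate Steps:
d(w) = 2*w*(-589 + w) (d(w) = (2*w)*(-589 + w) = 2*w*(-589 + w))
a = -360524 (a = -349954 - 10570 = -360524)
1/(a + d(-221)) = 1/(-360524 + 2*(-221)*(-589 - 221)) = 1/(-360524 + 2*(-221)*(-810)) = 1/(-360524 + 358020) = 1/(-2504) = -1/2504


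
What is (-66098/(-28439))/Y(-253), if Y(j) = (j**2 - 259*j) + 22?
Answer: 33049/1842249981 ≈ 1.7939e-5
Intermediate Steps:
Y(j) = 22 + j**2 - 259*j
(-66098/(-28439))/Y(-253) = (-66098/(-28439))/(22 + (-253)**2 - 259*(-253)) = (-66098*(-1/28439))/(22 + 64009 + 65527) = (66098/28439)/129558 = (66098/28439)*(1/129558) = 33049/1842249981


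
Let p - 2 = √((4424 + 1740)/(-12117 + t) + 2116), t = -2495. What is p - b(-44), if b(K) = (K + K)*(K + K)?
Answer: -7742 + √28231140171/3653 ≈ -7696.0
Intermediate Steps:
b(K) = 4*K² (b(K) = (2*K)*(2*K) = 4*K²)
p = 2 + √28231140171/3653 (p = 2 + √((4424 + 1740)/(-12117 - 2495) + 2116) = 2 + √(6164/(-14612) + 2116) = 2 + √(6164*(-1/14612) + 2116) = 2 + √(-1541/3653 + 2116) = 2 + √(7728207/3653) = 2 + √28231140171/3653 ≈ 47.995)
p - b(-44) = (2 + √28231140171/3653) - 4*(-44)² = (2 + √28231140171/3653) - 4*1936 = (2 + √28231140171/3653) - 1*7744 = (2 + √28231140171/3653) - 7744 = -7742 + √28231140171/3653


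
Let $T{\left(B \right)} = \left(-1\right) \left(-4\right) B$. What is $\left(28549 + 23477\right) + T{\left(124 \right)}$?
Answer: $52522$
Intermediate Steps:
$T{\left(B \right)} = 4 B$
$\left(28549 + 23477\right) + T{\left(124 \right)} = \left(28549 + 23477\right) + 4 \cdot 124 = 52026 + 496 = 52522$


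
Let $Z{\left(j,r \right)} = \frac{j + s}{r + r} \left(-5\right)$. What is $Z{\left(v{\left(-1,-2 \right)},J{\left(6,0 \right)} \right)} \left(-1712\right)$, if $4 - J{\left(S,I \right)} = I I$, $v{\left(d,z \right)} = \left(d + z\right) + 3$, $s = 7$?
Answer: $7490$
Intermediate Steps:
$v{\left(d,z \right)} = 3 + d + z$
$J{\left(S,I \right)} = 4 - I^{2}$ ($J{\left(S,I \right)} = 4 - I I = 4 - I^{2}$)
$Z{\left(j,r \right)} = - \frac{5 \left(7 + j\right)}{2 r}$ ($Z{\left(j,r \right)} = \frac{j + 7}{r + r} \left(-5\right) = \frac{7 + j}{2 r} \left(-5\right) = - \frac{5 \left(7 + j\right)}{2 r}$)
$Z{\left(v{\left(-1,-2 \right)},J{\left(6,0 \right)} \right)} \left(-1712\right) = \frac{5 \left(-7 - \left(3 - 1 - 2\right)\right)}{2 \left(4 - 0^{2}\right)} \left(-1712\right) = \frac{5 \left(-7 - 0\right)}{2 \left(4 - 0\right)} \left(-1712\right) = \frac{5 \left(-7 + 0\right)}{2 \left(4 + 0\right)} \left(-1712\right) = \frac{5}{2} \cdot \frac{1}{4} \left(-7\right) \left(-1712\right) = \left(- \frac{35}{8}\right) \left(-1712\right) = 7490$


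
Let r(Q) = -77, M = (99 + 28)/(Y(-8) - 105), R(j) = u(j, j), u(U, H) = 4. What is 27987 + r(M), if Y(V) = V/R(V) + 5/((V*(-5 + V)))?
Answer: 27910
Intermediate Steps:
R(j) = 4
Y(V) = V/4 + 5/(V*(-5 + V)) (Y(V) = V/4 + 5/((V*(-5 + V))) = V*(¼) + 5*(1/(V*(-5 + V))) = V/4 + 5/(V*(-5 + V)))
M = -13208/11123 (M = (99 + 28)/((¼)*(20 + (-8)³ - 5*(-8)²)/(-8*(-5 - 8)) - 105) = 127/((¼)*(-⅛)*(20 - 512 - 5*64)/(-13) - 105) = 127/((¼)*(-⅛)*(-1/13)*(20 - 512 - 320) - 105) = 127/((¼)*(-⅛)*(-1/13)*(-812) - 105) = 127/(-203/104 - 105) = 127/(-11123/104) = 127*(-104/11123) = -13208/11123 ≈ -1.1874)
27987 + r(M) = 27987 - 77 = 27910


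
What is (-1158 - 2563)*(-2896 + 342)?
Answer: 9503434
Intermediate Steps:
(-1158 - 2563)*(-2896 + 342) = -3721*(-2554) = 9503434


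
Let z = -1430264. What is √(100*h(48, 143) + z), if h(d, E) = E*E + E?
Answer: 2*√157234 ≈ 793.05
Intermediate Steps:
h(d, E) = E + E² (h(d, E) = E² + E = E + E²)
√(100*h(48, 143) + z) = √(100*(143*(1 + 143)) - 1430264) = √(100*(143*144) - 1430264) = √(100*20592 - 1430264) = √(2059200 - 1430264) = √628936 = 2*√157234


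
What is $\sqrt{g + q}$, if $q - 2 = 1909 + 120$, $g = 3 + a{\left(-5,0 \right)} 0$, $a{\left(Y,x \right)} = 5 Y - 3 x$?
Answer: $3 \sqrt{226} \approx 45.1$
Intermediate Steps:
$a{\left(Y,x \right)} = - 3 x + 5 Y$
$g = 3$ ($g = 3 + \left(\left(-3\right) 0 + 5 \left(-5\right)\right) 0 = 3 + \left(0 - 25\right) 0 = 3 - 0 = 3 + 0 = 3$)
$q = 2031$ ($q = 2 + \left(1909 + 120\right) = 2 + 2029 = 2031$)
$\sqrt{g + q} = \sqrt{3 + 2031} = \sqrt{2034} = 3 \sqrt{226}$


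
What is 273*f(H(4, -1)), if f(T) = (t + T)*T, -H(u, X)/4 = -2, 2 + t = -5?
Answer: 2184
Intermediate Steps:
t = -7 (t = -2 - 5 = -7)
H(u, X) = 8 (H(u, X) = -4*(-2) = 8)
f(T) = T*(-7 + T) (f(T) = (-7 + T)*T = T*(-7 + T))
273*f(H(4, -1)) = 273*(8*(-7 + 8)) = 273*(8*1) = 273*8 = 2184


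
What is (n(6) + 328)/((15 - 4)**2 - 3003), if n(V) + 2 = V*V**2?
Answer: -271/1441 ≈ -0.18806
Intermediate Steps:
n(V) = -2 + V**3 (n(V) = -2 + V*V**2 = -2 + V**3)
(n(6) + 328)/((15 - 4)**2 - 3003) = ((-2 + 6**3) + 328)/((15 - 4)**2 - 3003) = ((-2 + 216) + 328)/(11**2 - 3003) = (214 + 328)/(121 - 3003) = 542/(-2882) = 542*(-1/2882) = -271/1441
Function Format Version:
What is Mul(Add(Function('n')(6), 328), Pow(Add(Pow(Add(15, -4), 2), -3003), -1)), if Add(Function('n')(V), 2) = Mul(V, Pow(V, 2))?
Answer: Rational(-271, 1441) ≈ -0.18806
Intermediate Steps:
Function('n')(V) = Add(-2, Pow(V, 3)) (Function('n')(V) = Add(-2, Mul(V, Pow(V, 2))) = Add(-2, Pow(V, 3)))
Mul(Add(Function('n')(6), 328), Pow(Add(Pow(Add(15, -4), 2), -3003), -1)) = Mul(Add(Add(-2, Pow(6, 3)), 328), Pow(Add(Pow(Add(15, -4), 2), -3003), -1)) = Mul(Add(Add(-2, 216), 328), Pow(Add(Pow(11, 2), -3003), -1)) = Mul(Add(214, 328), Pow(Add(121, -3003), -1)) = Mul(542, Pow(-2882, -1)) = Mul(542, Rational(-1, 2882)) = Rational(-271, 1441)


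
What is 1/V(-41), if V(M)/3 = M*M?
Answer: 1/5043 ≈ 0.00019829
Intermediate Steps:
V(M) = 3*M² (V(M) = 3*(M*M) = 3*M²)
1/V(-41) = 1/(3*(-41)²) = 1/(3*1681) = 1/5043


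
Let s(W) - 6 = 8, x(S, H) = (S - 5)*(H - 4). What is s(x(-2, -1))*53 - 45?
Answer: 697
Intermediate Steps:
x(S, H) = (-5 + S)*(-4 + H)
s(W) = 14 (s(W) = 6 + 8 = 14)
s(x(-2, -1))*53 - 45 = 14*53 - 45 = 742 - 45 = 697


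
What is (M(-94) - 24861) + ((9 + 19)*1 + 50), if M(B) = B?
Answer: -24877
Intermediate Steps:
(M(-94) - 24861) + ((9 + 19)*1 + 50) = (-94 - 24861) + ((9 + 19)*1 + 50) = -24955 + (28*1 + 50) = -24955 + (28 + 50) = -24955 + 78 = -24877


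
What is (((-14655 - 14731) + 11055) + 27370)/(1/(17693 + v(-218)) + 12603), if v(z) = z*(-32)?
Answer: 222983091/310903408 ≈ 0.71721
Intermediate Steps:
v(z) = -32*z
(((-14655 - 14731) + 11055) + 27370)/(1/(17693 + v(-218)) + 12603) = (((-14655 - 14731) + 11055) + 27370)/(1/(17693 - 32*(-218)) + 12603) = ((-29386 + 11055) + 27370)/(1/(17693 + 6976) + 12603) = (-18331 + 27370)/(1/24669 + 12603) = 9039/(1/24669 + 12603) = 9039/(310903408/24669) = 9039*(24669/310903408) = 222983091/310903408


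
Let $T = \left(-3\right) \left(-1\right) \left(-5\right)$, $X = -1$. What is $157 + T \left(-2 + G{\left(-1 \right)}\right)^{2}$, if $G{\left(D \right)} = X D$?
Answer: $142$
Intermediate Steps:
$T = -15$ ($T = 3 \left(-5\right) = -15$)
$G{\left(D \right)} = - D$
$157 + T \left(-2 + G{\left(-1 \right)}\right)^{2} = 157 - 15 \left(-2 - -1\right)^{2} = 157 - 15 \left(-2 + 1\right)^{2} = 157 - 15 \left(-1\right)^{2} = 157 - 15 = 142$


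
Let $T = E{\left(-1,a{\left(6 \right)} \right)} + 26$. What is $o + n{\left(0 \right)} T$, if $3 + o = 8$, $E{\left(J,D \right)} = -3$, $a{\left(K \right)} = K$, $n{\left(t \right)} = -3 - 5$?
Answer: $-179$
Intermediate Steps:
$n{\left(t \right)} = -8$
$o = 5$ ($o = -3 + 8 = 5$)
$T = 23$ ($T = -3 + 26 = 23$)
$o + n{\left(0 \right)} T = 5 - 184 = -179$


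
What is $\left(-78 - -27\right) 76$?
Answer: $-3876$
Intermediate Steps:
$\left(-78 - -27\right) 76 = \left(-78 + 27\right) 76 = \left(-51\right) 76 = -3876$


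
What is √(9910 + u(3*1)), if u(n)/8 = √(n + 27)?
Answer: √(9910 + 8*√30) ≈ 99.769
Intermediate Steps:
u(n) = 8*√(27 + n) (u(n) = 8*√(n + 27) = 8*√(27 + n))
√(9910 + u(3*1)) = √(9910 + 8*√(27 + 3*1)) = √(9910 + 8*√(27 + 3)) = √(9910 + 8*√30)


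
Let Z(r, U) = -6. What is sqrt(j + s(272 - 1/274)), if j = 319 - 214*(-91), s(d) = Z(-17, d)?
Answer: sqrt(19787) ≈ 140.67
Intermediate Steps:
s(d) = -6
j = 19793 (j = 319 + 19474 = 19793)
sqrt(j + s(272 - 1/274)) = sqrt(19793 - 6) = sqrt(19787)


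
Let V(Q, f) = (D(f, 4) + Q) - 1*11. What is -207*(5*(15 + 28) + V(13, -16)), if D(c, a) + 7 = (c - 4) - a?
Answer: -38502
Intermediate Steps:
D(c, a) = -11 + c - a (D(c, a) = -7 + ((c - 4) - a) = -7 + ((-4 + c) - a) = -7 + (-4 + c - a) = -11 + c - a)
V(Q, f) = -26 + Q + f (V(Q, f) = ((-11 + f - 1*4) + Q) - 1*11 = ((-11 + f - 4) + Q) - 11 = ((-15 + f) + Q) - 11 = (-15 + Q + f) - 11 = -26 + Q + f)
-207*(5*(15 + 28) + V(13, -16)) = -207*(5*(15 + 28) + (-26 + 13 - 16)) = -207*(5*43 - 29) = -207*(215 - 29) = -207*186 = -38502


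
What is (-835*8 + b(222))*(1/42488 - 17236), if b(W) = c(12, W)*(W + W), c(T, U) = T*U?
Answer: -107663955042839/5311 ≈ -2.0272e+10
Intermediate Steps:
b(W) = 24*W² (b(W) = (12*W)*(W + W) = (12*W)*(2*W) = 24*W²)
(-835*8 + b(222))*(1/42488 - 17236) = (-835*8 + 24*222²)*(1/42488 - 17236) = (-6680 + 24*49284)*(1/42488 - 17236) = (-6680 + 1182816)*(-732323167/42488) = 1176136*(-732323167/42488) = -107663955042839/5311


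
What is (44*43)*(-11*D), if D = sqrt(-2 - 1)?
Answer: -20812*I*sqrt(3) ≈ -36047.0*I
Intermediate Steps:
D = I*sqrt(3) (D = sqrt(-3) = I*sqrt(3) ≈ 1.732*I)
(44*43)*(-11*D) = (44*43)*(-11*I*sqrt(3)) = 1892*(-11*I*sqrt(3)) = -20812*I*sqrt(3)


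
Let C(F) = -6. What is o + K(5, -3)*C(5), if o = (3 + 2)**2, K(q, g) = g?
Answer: 43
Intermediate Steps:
o = 25 (o = 5**2 = 25)
o + K(5, -3)*C(5) = 25 - 3*(-6) = 25 + 18 = 43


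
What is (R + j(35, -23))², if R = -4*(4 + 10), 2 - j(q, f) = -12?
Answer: 1764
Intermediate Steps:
j(q, f) = 14 (j(q, f) = 2 - 1*(-12) = 2 + 12 = 14)
R = -56 (R = -4*14 = -56)
(R + j(35, -23))² = (-56 + 14)² = (-42)² = 1764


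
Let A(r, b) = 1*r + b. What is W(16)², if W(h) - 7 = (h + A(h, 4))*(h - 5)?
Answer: 162409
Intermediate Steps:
A(r, b) = b + r (A(r, b) = r + b = b + r)
W(h) = 7 + (-5 + h)*(4 + 2*h) (W(h) = 7 + (h + (4 + h))*(h - 5) = 7 + (4 + 2*h)*(-5 + h) = 7 + (-5 + h)*(4 + 2*h))
W(16)² = (-13 - 6*16 + 2*16²)² = (-13 - 96 + 2*256)² = (-13 - 96 + 512)² = 403² = 162409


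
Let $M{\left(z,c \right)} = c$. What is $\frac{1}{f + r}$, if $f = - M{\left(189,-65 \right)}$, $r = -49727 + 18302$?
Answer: $- \frac{1}{31360} \approx -3.1888 \cdot 10^{-5}$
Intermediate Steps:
$r = -31425$
$f = 65$ ($f = \left(-1\right) \left(-65\right) = 65$)
$\frac{1}{f + r} = \frac{1}{65 - 31425} = \frac{1}{-31360} = - \frac{1}{31360}$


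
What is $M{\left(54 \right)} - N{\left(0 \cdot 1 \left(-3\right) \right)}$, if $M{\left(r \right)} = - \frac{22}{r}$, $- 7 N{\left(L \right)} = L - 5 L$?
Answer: $- \frac{11}{27} \approx -0.40741$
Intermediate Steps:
$N{\left(L \right)} = \frac{4 L}{7}$ ($N{\left(L \right)} = - \frac{L - 5 L}{7} = - \frac{\left(-4\right) L}{7} = \frac{4 L}{7}$)
$M{\left(54 \right)} - N{\left(0 \cdot 1 \left(-3\right) \right)} = - \frac{22}{54} - \frac{4 \cdot 0 \cdot 1 \left(-3\right)}{7} = \left(-22\right) \frac{1}{54} - \frac{4 \cdot 0 \left(-3\right)}{7} = - \frac{11}{27} - \frac{4}{7} \cdot 0 = - \frac{11}{27} - 0 = - \frac{11}{27} + 0 = - \frac{11}{27}$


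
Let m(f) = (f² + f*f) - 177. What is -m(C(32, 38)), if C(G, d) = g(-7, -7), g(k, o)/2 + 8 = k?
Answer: -1623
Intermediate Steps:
g(k, o) = -16 + 2*k
C(G, d) = -30 (C(G, d) = -16 + 2*(-7) = -16 - 14 = -30)
m(f) = -177 + 2*f² (m(f) = (f² + f²) - 177 = 2*f² - 177 = -177 + 2*f²)
-m(C(32, 38)) = -(-177 + 2*(-30)²) = -(-177 + 2*900) = -(-177 + 1800) = -1*1623 = -1623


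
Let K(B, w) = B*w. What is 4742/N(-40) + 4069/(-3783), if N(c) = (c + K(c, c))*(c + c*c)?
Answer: -126722813/118029600 ≈ -1.0737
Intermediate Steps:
N(c) = (c + c²)² (N(c) = (c + c*c)*(c + c*c) = (c + c²)*(c + c²) = (c + c²)²)
4742/N(-40) + 4069/(-3783) = 4742/(((-40)²*(1 + (-40)² + 2*(-40)))) + 4069/(-3783) = 4742/((1600*(1 + 1600 - 80))) + 4069*(-1/3783) = 4742/((1600*1521)) - 313/291 = 4742/2433600 - 313/291 = 4742*(1/2433600) - 313/291 = 2371/1216800 - 313/291 = -126722813/118029600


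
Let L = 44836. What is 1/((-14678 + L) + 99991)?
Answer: 1/130149 ≈ 7.6835e-6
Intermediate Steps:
1/((-14678 + L) + 99991) = 1/((-14678 + 44836) + 99991) = 1/(30158 + 99991) = 1/130149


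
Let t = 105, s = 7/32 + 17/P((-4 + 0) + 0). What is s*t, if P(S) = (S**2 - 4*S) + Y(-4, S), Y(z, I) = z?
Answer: 2775/32 ≈ 86.719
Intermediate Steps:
P(S) = -4 + S**2 - 4*S (P(S) = (S**2 - 4*S) - 4 = -4 + S**2 - 4*S)
s = 185/224 (s = 7/32 + 17/(-4 + ((-4 + 0) + 0)**2 - 4*((-4 + 0) + 0)) = 7*(1/32) + 17/(-4 + (-4 + 0)**2 - 4*(-4 + 0)) = 7/32 + 17/(-4 + (-4)**2 - 4*(-4)) = 7/32 + 17/(-4 + 16 + 16) = 7/32 + 17/28 = 185/224 ≈ 0.82589)
s*t = (185/224)*105 = 2775/32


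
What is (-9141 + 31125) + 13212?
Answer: 35196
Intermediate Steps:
(-9141 + 31125) + 13212 = 21984 + 13212 = 35196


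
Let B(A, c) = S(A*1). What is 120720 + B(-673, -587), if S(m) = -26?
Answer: 120694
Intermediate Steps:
B(A, c) = -26
120720 + B(-673, -587) = 120720 - 26 = 120694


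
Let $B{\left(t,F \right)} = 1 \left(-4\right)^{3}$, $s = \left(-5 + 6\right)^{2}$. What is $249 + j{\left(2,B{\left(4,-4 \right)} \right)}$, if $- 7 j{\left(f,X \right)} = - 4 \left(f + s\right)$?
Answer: $\frac{1755}{7} \approx 250.71$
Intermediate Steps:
$s = 1$ ($s = 1^{2} = 1$)
$B{\left(t,F \right)} = -64$ ($B{\left(t,F \right)} = 1 \left(-64\right) = -64$)
$j{\left(f,X \right)} = \frac{4}{7} + \frac{4 f}{7}$ ($j{\left(f,X \right)} = - \frac{\left(-4\right) \left(f + 1\right)}{7} = - \frac{\left(-4\right) \left(1 + f\right)}{7} = - \frac{-4 - 4 f}{7} = \frac{4}{7} + \frac{4 f}{7}$)
$249 + j{\left(2,B{\left(4,-4 \right)} \right)} = 249 + \left(\frac{4}{7} + \frac{4}{7} \cdot 2\right) = 249 + \left(\frac{4}{7} + \frac{8}{7}\right) = 249 + \frac{12}{7} = \frac{1755}{7}$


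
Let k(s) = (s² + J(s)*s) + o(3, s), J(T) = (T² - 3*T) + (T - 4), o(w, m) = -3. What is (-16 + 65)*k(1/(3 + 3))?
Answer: -39053/216 ≈ -180.80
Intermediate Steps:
J(T) = -4 + T² - 2*T (J(T) = (T² - 3*T) + (-4 + T) = -4 + T² - 2*T)
k(s) = -3 + s² + s*(-4 + s² - 2*s) (k(s) = (s² + (-4 + s² - 2*s)*s) - 3 = (s² + s*(-4 + s² - 2*s)) - 3 = -3 + s² + s*(-4 + s² - 2*s))
(-16 + 65)*k(1/(3 + 3)) = (-16 + 65)*(-3 + (1/(3 + 3))³ - (1/(3 + 3))² - 4/(3 + 3)) = 49*(-3 + (1/6)³ - (1/6)² - 4/6) = 49*(-3 + (⅙)³ - (⅙)² - 4*⅙) = 49*(-3 + 1/216 - 1*1/36 - ⅔) = 49*(-3 + 1/216 - 1/36 - ⅔) = 49*(-797/216) = -39053/216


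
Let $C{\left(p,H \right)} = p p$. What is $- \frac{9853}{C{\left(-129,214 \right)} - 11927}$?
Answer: $- \frac{9853}{4714} \approx -2.0902$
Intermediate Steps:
$C{\left(p,H \right)} = p^{2}$
$- \frac{9853}{C{\left(-129,214 \right)} - 11927} = - \frac{9853}{\left(-129\right)^{2} - 11927} = - \frac{9853}{16641 - 11927} = - \frac{9853}{4714}$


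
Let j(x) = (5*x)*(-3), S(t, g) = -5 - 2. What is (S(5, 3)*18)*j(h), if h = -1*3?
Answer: -5670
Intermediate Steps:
S(t, g) = -7
h = -3
j(x) = -15*x
(S(5, 3)*18)*j(h) = (-7*18)*(-15*(-3)) = -126*45 = -5670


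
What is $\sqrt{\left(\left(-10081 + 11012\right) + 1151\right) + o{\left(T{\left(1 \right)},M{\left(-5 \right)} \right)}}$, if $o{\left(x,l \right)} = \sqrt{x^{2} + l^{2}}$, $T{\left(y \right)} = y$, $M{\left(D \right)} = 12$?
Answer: $\sqrt{2082 + \sqrt{145}} \approx 45.761$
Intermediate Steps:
$o{\left(x,l \right)} = \sqrt{l^{2} + x^{2}}$
$\sqrt{\left(\left(-10081 + 11012\right) + 1151\right) + o{\left(T{\left(1 \right)},M{\left(-5 \right)} \right)}} = \sqrt{\left(\left(-10081 + 11012\right) + 1151\right) + \sqrt{12^{2} + 1^{2}}} = \sqrt{\left(931 + 1151\right) + \sqrt{144 + 1}} = \sqrt{2082 + \sqrt{145}}$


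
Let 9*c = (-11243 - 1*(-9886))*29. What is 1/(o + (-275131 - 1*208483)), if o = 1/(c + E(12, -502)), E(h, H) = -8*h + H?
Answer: -44735/21634472299 ≈ -2.0678e-6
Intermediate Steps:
E(h, H) = H - 8*h
c = -39353/9 (c = ((-11243 - 1*(-9886))*29)/9 = ((-11243 + 9886)*29)/9 = (-1357*29)/9 = (1/9)*(-39353) = -39353/9 ≈ -4372.6)
o = -9/44735 (o = 1/(-39353/9 + (-502 - 8*12)) = 1/(-39353/9 + (-502 - 96)) = 1/(-39353/9 - 598) = 1/(-44735/9) = -9/44735 ≈ -0.00020118)
1/(o + (-275131 - 1*208483)) = 1/(-9/44735 + (-275131 - 1*208483)) = 1/(-9/44735 + (-275131 - 208483)) = 1/(-9/44735 - 483614) = 1/(-21634472299/44735) = -44735/21634472299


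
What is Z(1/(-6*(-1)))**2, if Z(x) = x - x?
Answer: 0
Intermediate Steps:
Z(x) = 0
Z(1/(-6*(-1)))**2 = 0**2 = 0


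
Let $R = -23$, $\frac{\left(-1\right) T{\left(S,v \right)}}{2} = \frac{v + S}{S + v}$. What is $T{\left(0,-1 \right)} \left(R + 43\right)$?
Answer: $-40$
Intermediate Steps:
$T{\left(S,v \right)} = -2$ ($T{\left(S,v \right)} = - 2 \frac{v + S}{S + v} = - 2 \frac{S + v}{S + v} = \left(-2\right) 1 = -2$)
$T{\left(0,-1 \right)} \left(R + 43\right) = - 2 \left(-23 + 43\right) = \left(-2\right) 20 = -40$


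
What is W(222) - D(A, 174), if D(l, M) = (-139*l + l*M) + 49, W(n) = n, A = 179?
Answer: -6092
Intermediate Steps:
D(l, M) = 49 - 139*l + M*l (D(l, M) = (-139*l + M*l) + 49 = 49 - 139*l + M*l)
W(222) - D(A, 174) = 222 - (49 - 139*179 + 174*179) = 222 - (49 - 24881 + 31146) = 222 - 1*6314 = 222 - 6314 = -6092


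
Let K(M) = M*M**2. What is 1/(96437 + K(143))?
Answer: 1/3020644 ≈ 3.3106e-7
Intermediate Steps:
K(M) = M**3
1/(96437 + K(143)) = 1/(96437 + 143**3) = 1/(96437 + 2924207) = 1/3020644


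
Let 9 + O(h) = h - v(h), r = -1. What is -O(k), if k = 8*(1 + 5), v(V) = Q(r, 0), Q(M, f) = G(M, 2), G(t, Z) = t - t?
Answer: -39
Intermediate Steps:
G(t, Z) = 0
Q(M, f) = 0
v(V) = 0
k = 48 (k = 8*6 = 48)
O(h) = -9 + h (O(h) = -9 + (h - 1*0) = -9 + (h + 0) = -9 + h)
-O(k) = -(-9 + 48) = -1*39 = -39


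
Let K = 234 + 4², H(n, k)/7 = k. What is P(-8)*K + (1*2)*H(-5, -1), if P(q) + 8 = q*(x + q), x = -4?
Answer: 21986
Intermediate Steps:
H(n, k) = 7*k
P(q) = -8 + q*(-4 + q)
K = 250 (K = 234 + 16 = 250)
P(-8)*K + (1*2)*H(-5, -1) = (-8 + (-8)² - 4*(-8))*250 + (1*2)*(7*(-1)) = (-8 + 64 + 32)*250 + 2*(-7) = 88*250 - 14 = 22000 - 14 = 21986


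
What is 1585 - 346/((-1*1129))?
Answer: 1789811/1129 ≈ 1585.3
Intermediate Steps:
1585 - 346/((-1*1129)) = 1585 - 346/(-1129) = 1585 - 346*(-1/1129) = 1585 + 346/1129 = 1789811/1129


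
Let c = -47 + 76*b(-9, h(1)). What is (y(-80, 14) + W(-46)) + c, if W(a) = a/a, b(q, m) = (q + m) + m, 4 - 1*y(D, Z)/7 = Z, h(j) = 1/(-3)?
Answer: -2552/3 ≈ -850.67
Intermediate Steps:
h(j) = -⅓
y(D, Z) = 28 - 7*Z
b(q, m) = q + 2*m (b(q, m) = (m + q) + m = q + 2*m)
W(a) = 1
c = -2345/3 (c = -47 + 76*(-9 + 2*(-⅓)) = -47 + 76*(-9 - ⅔) = -47 + 76*(-29/3) = -47 - 2204/3 = -2345/3 ≈ -781.67)
(y(-80, 14) + W(-46)) + c = ((28 - 7*14) + 1) - 2345/3 = ((28 - 98) + 1) - 2345/3 = (-70 + 1) - 2345/3 = -69 - 2345/3 = -2552/3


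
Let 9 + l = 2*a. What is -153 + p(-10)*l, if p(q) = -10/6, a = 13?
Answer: -544/3 ≈ -181.33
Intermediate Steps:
p(q) = -5/3 (p(q) = -10*1/6 = -5/3)
l = 17 (l = -9 + 2*13 = -9 + 26 = 17)
-153 + p(-10)*l = -153 - 5/3*17 = -153 - 85/3 = -544/3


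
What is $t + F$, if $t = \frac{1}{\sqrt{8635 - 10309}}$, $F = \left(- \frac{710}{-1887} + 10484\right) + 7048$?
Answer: $\frac{33083594}{1887} - \frac{i \sqrt{186}}{558} \approx 17532.0 - 0.024441 i$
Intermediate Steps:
$F = \frac{33083594}{1887}$ ($F = \left(\left(-710\right) \left(- \frac{1}{1887}\right) + 10484\right) + 7048 = \left(\frac{710}{1887} + 10484\right) + 7048 = \frac{19784018}{1887} + 7048 = \frac{33083594}{1887} \approx 17532.0$)
$t = - \frac{i \sqrt{186}}{558}$ ($t = \frac{1}{\sqrt{-1674}} = \frac{1}{3 i \sqrt{186}} = - \frac{i \sqrt{186}}{558} \approx - 0.024441 i$)
$t + F = - \frac{i \sqrt{186}}{558} + \frac{33083594}{1887} = \frac{33083594}{1887} - \frac{i \sqrt{186}}{558}$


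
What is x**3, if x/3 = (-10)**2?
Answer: 27000000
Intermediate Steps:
x = 300 (x = 3*(-10)**2 = 3*100 = 300)
x**3 = 300**3 = 27000000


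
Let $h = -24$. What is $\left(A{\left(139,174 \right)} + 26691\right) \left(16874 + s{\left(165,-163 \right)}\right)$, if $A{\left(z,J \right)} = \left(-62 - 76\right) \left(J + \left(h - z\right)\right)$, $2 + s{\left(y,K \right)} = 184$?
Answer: $429350688$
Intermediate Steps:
$s{\left(y,K \right)} = 182$ ($s{\left(y,K \right)} = -2 + 184 = 182$)
$A{\left(z,J \right)} = 3312 - 138 J + 138 z$ ($A{\left(z,J \right)} = \left(-62 - 76\right) \left(J - \left(24 + z\right)\right) = - 138 \left(-24 + J - z\right) = 3312 - 138 J + 138 z$)
$\left(A{\left(139,174 \right)} + 26691\right) \left(16874 + s{\left(165,-163 \right)}\right) = \left(\left(3312 - 24012 + 138 \cdot 139\right) + 26691\right) \left(16874 + 182\right) = \left(\left(3312 - 24012 + 19182\right) + 26691\right) 17056 = \left(-1518 + 26691\right) 17056 = 25173 \cdot 17056 = 429350688$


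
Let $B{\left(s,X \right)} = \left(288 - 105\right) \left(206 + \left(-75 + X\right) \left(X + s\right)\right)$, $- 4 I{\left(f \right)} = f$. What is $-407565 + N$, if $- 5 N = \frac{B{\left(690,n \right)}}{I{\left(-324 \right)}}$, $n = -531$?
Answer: $- \frac{49156247}{135} \approx -3.6412 \cdot 10^{5}$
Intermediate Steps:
$I{\left(f \right)} = - \frac{f}{4}$
$B{\left(s,X \right)} = 37698 + 183 \left(-75 + X\right) \left(X + s\right)$ ($B{\left(s,X \right)} = 183 \left(206 + \left(-75 + X\right) \left(X + s\right)\right) = 37698 + 183 \left(-75 + X\right) \left(X + s\right)$)
$N = \frac{5865028}{135}$ ($N = - \frac{\left(37698 - -7287975 - 9470250 + 183 \left(-531\right)^{2} + 183 \left(-531\right) 690\right) \frac{1}{\left(- \frac{1}{4}\right) \left(-324\right)}}{5} = - \frac{\left(37698 + 7287975 - 9470250 + 183 \cdot 281961 - 67049370\right) \frac{1}{81}}{5} = - \frac{\left(37698 + 7287975 - 9470250 + 51598863 - 67049370\right) \frac{1}{81}}{5} = - \frac{\left(-17595084\right) \frac{1}{81}}{5} = \left(- \frac{1}{5}\right) \left(- \frac{5865028}{27}\right) = \frac{5865028}{135} \approx 43445.0$)
$-407565 + N = -407565 + \frac{5865028}{135} = - \frac{49156247}{135}$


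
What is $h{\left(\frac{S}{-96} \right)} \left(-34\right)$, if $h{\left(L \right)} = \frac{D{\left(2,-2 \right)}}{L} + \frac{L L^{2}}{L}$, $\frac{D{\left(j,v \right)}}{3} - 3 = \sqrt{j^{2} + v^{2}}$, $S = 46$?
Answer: $\frac{16713737}{26496} + \frac{9792 \sqrt{2}}{23} \approx 1232.9$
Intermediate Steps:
$D{\left(j,v \right)} = 9 + 3 \sqrt{j^{2} + v^{2}}$
$h{\left(L \right)} = L^{2} + \frac{9 + 6 \sqrt{2}}{L}$ ($h{\left(L \right)} = \frac{9 + 3 \sqrt{2^{2} + \left(-2\right)^{2}}}{L} + \frac{L L^{2}}{L} = \frac{9 + 3 \sqrt{4 + 4}}{L} + \frac{L^{3}}{L} = \frac{9 + 3 \sqrt{8}}{L} + L^{2} = \frac{9 + 3 \cdot 2 \sqrt{2}}{L} + L^{2} = \frac{9 + 6 \sqrt{2}}{L} + L^{2} = L^{2} + \frac{9 + 6 \sqrt{2}}{L}$)
$h{\left(\frac{S}{-96} \right)} \left(-34\right) = \frac{9 + \left(\frac{46}{-96}\right)^{3} + 6 \sqrt{2}}{46 \frac{1}{-96}} \left(-34\right) = \frac{9 + \left(46 \left(- \frac{1}{96}\right)\right)^{3} + 6 \sqrt{2}}{46 \left(- \frac{1}{96}\right)} \left(-34\right) = \frac{9 + \left(- \frac{23}{48}\right)^{3} + 6 \sqrt{2}}{- \frac{23}{48}} \left(-34\right) = - \frac{48 \left(9 - \frac{12167}{110592} + 6 \sqrt{2}\right)}{23} \left(-34\right) = - \frac{48 \left(\frac{983161}{110592} + 6 \sqrt{2}\right)}{23} \left(-34\right) = \left(- \frac{983161}{52992} - \frac{288 \sqrt{2}}{23}\right) \left(-34\right) = \frac{16713737}{26496} + \frac{9792 \sqrt{2}}{23}$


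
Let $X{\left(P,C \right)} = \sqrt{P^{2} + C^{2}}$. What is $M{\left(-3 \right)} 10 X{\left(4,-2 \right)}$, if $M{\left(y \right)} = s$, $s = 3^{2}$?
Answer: $180 \sqrt{5} \approx 402.49$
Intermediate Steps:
$s = 9$
$M{\left(y \right)} = 9$
$X{\left(P,C \right)} = \sqrt{C^{2} + P^{2}}$
$M{\left(-3 \right)} 10 X{\left(4,-2 \right)} = 9 \cdot 10 \sqrt{\left(-2\right)^{2} + 4^{2}} = 90 \sqrt{4 + 16} = 90 \sqrt{20} = 90 \cdot 2 \sqrt{5} = 180 \sqrt{5}$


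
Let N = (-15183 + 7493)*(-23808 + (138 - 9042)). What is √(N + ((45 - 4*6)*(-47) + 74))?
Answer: √251554367 ≈ 15860.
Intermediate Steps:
N = 251555280 (N = -7690*(-23808 - 8904) = -7690*(-32712) = 251555280)
√(N + ((45 - 4*6)*(-47) + 74)) = √(251555280 + ((45 - 4*6)*(-47) + 74)) = √(251555280 + ((45 - 1*24)*(-47) + 74)) = √(251555280 + ((45 - 24)*(-47) + 74)) = √(251555280 + (21*(-47) + 74)) = √(251555280 + (-987 + 74)) = √(251555280 - 913) = √251554367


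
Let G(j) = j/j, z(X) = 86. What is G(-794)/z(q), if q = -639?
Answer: 1/86 ≈ 0.011628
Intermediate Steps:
G(j) = 1
G(-794)/z(q) = 1/86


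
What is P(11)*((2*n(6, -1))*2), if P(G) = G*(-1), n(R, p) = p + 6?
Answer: -220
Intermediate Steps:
n(R, p) = 6 + p
P(G) = -G
P(11)*((2*n(6, -1))*2) = (-1*11)*((2*(6 - 1))*2) = -11*2*5*2 = -110*2 = -11*20 = -220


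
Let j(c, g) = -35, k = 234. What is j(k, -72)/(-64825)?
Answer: 7/12965 ≈ 0.00053991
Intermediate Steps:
j(k, -72)/(-64825) = -35/(-64825) = -35*(-1/64825) = 7/12965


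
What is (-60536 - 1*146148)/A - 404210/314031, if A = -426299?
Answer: -107409135586/133871101269 ≈ -0.80233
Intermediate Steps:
(-60536 - 1*146148)/A - 404210/314031 = (-60536 - 1*146148)/(-426299) - 404210/314031 = (-60536 - 146148)*(-1/426299) - 404210*1/314031 = -206684*(-1/426299) - 404210/314031 = 206684/426299 - 404210/314031 = -107409135586/133871101269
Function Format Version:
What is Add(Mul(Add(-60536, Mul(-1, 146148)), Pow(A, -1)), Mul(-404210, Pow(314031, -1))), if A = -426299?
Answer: Rational(-107409135586, 133871101269) ≈ -0.80233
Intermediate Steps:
Add(Mul(Add(-60536, Mul(-1, 146148)), Pow(A, -1)), Mul(-404210, Pow(314031, -1))) = Add(Mul(Add(-60536, Mul(-1, 146148)), Pow(-426299, -1)), Mul(-404210, Pow(314031, -1))) = Add(Mul(Add(-60536, -146148), Rational(-1, 426299)), Mul(-404210, Rational(1, 314031))) = Add(Mul(-206684, Rational(-1, 426299)), Rational(-404210, 314031)) = Add(Rational(206684, 426299), Rational(-404210, 314031)) = Rational(-107409135586, 133871101269)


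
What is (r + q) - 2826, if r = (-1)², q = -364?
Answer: -3189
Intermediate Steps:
r = 1
(r + q) - 2826 = (1 - 364) - 2826 = -363 - 2826 = -3189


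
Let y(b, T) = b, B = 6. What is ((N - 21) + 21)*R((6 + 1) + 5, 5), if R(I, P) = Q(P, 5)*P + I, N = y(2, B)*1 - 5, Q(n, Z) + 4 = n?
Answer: -51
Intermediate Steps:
Q(n, Z) = -4 + n
N = -3 (N = 2*1 - 5 = 2 - 5 = -3)
R(I, P) = I + P*(-4 + P) (R(I, P) = (-4 + P)*P + I = P*(-4 + P) + I = I + P*(-4 + P))
((N - 21) + 21)*R((6 + 1) + 5, 5) = ((-3 - 21) + 21)*(((6 + 1) + 5) + 5*(-4 + 5)) = (-24 + 21)*((7 + 5) + 5*1) = -3*(12 + 5) = -3*17 = -51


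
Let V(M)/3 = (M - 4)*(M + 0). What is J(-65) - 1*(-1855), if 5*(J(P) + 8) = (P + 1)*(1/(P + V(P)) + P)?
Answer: 89679493/33475 ≈ 2679.0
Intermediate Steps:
V(M) = 3*M*(-4 + M) (V(M) = 3*((M - 4)*(M + 0)) = 3*((-4 + M)*M) = 3*(M*(-4 + M)) = 3*M*(-4 + M))
J(P) = -8 + (1 + P)*(P + 1/(P + 3*P*(-4 + P)))/5 (J(P) = -8 + ((P + 1)*(1/(P + 3*P*(-4 + P)) + P))/5 = -8 + ((1 + P)*(P + 1/(P + 3*P*(-4 + P))))/5 = -8 + (1 + P)*(P + 1/(P + 3*P*(-4 + P)))/5)
J(-65) - 1*(-1855) = (1/5)*(1 - 131*(-65)**2 - 8*(-65)**3 + 3*(-65)**4 + 441*(-65))/(-65*(-11 + 3*(-65))) - 1*(-1855) = (1/5)*(-1/65)*(1 - 131*4225 - 8*(-274625) + 3*17850625 - 28665)/(-11 - 195) + 1855 = (1/5)*(-1/65)*(1 - 553475 + 2197000 + 53551875 - 28665)/(-206) + 1855 = (1/5)*(-1/65)*(-1/206)*55166736 + 1855 = 27583368/33475 + 1855 = 89679493/33475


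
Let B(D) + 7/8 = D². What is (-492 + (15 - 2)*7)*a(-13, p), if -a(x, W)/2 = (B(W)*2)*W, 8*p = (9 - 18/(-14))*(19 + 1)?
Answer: 9342149130/343 ≈ 2.7237e+7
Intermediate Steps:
B(D) = -7/8 + D²
p = 180/7 (p = ((9 - 18/(-14))*(19 + 1))/8 = ((9 - 18*(-1/14))*20)/8 = ((9 + 9/7)*20)/8 = ((72/7)*20)/8 = (⅛)*(1440/7) = 180/7 ≈ 25.714)
a(x, W) = -2*W*(-7/4 + 2*W²) (a(x, W) = -2*(-7/8 + W²)*2*W = -2*(-7/4 + 2*W²)*W = -2*W*(-7/4 + 2*W²))
(-492 + (15 - 2)*7)*a(-13, p) = (-492 + (15 - 2)*7)*((½)*(180/7)*(7 - 8*(180/7)²)) = (-492 + 13*7)*((½)*(180/7)*(7 - 8*32400/49)) = (-492 + 91)*((½)*(180/7)*(7 - 259200/49)) = -401*180*(-258857)/(2*7*49) = -401*(-23297130/343) = 9342149130/343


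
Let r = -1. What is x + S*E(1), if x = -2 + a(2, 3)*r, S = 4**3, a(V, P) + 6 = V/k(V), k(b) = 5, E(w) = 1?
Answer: 338/5 ≈ 67.600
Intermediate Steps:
a(V, P) = -6 + V/5
S = 64
x = 18/5 (x = -2 + (-6 + (1/5)*2)*(-1) = -2 + (-6 + 2/5)*(-1) = -2 - 28/5*(-1) = -2 + 28/5 = 18/5 ≈ 3.6000)
x + S*E(1) = 18/5 + 64*1 = 18/5 + 64 = 338/5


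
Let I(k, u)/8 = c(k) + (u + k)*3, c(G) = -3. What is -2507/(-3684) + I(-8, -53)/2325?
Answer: 3731/92100 ≈ 0.040510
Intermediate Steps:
I(k, u) = -24 + 24*k + 24*u (I(k, u) = 8*(-3 + (u + k)*3) = 8*(-3 + (k + u)*3) = 8*(-3 + (3*k + 3*u)) = 8*(-3 + 3*k + 3*u) = -24 + 24*k + 24*u)
-2507/(-3684) + I(-8, -53)/2325 = -2507/(-3684) + (-24 + 24*(-8) + 24*(-53))/2325 = -2507*(-1/3684) + (-24 - 192 - 1272)*(1/2325) = 2507/3684 - 1488*1/2325 = 2507/3684 - 16/25 = 3731/92100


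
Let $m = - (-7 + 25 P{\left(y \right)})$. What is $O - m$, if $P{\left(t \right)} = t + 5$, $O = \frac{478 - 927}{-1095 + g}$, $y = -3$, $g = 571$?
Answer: $\frac{22981}{524} \approx 43.857$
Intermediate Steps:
$O = \frac{449}{524}$ ($O = \frac{478 - 927}{-1095 + 571} = - \frac{449}{-524} = \left(-449\right) \left(- \frac{1}{524}\right) = \frac{449}{524} \approx 0.85687$)
$P{\left(t \right)} = 5 + t$
$m = -43$ ($m = - (-7 + 25 \left(5 - 3\right)) = - (-7 + 25 \cdot 2) = - (-7 + 50) = \left(-1\right) 43 = -43$)
$O - m = \frac{449}{524} - -43 = \frac{449}{524} + 43 = \frac{22981}{524}$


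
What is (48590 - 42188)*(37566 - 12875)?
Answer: 158071782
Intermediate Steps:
(48590 - 42188)*(37566 - 12875) = 6402*24691 = 158071782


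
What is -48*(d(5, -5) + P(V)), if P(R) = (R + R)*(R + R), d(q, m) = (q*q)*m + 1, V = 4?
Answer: 2880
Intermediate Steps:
d(q, m) = 1 + m*q² (d(q, m) = q²*m + 1 = m*q² + 1 = 1 + m*q²)
P(R) = 4*R² (P(R) = (2*R)*(2*R) = 4*R²)
-48*(d(5, -5) + P(V)) = -48*((1 - 5*5²) + 4*4²) = -48*((1 - 5*25) + 4*16) = -48*((1 - 125) + 64) = -48*(-124 + 64) = -48*(-60) = 2880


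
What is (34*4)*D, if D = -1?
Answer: -136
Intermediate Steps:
(34*4)*D = (34*4)*(-1) = 136*(-1) = -136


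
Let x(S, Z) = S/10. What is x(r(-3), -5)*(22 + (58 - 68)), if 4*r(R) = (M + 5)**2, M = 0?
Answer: 15/2 ≈ 7.5000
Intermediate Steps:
r(R) = 25/4 (r(R) = (0 + 5)**2/4 = (1/4)*5**2 = (1/4)*25 = 25/4)
x(S, Z) = S/10 (x(S, Z) = S*(1/10) = S/10)
x(r(-3), -5)*(22 + (58 - 68)) = ((1/10)*(25/4))*(22 + (58 - 68)) = 5*(22 - 10)/8 = (5/8)*12 = 15/2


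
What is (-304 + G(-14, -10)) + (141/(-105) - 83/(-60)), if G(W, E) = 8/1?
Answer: -124303/420 ≈ -295.96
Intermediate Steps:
G(W, E) = 8 (G(W, E) = 8*1 = 8)
(-304 + G(-14, -10)) + (141/(-105) - 83/(-60)) = (-304 + 8) + (141/(-105) - 83/(-60)) = -296 + (141*(-1/105) - 83*(-1/60)) = -296 + (-47/35 + 83/60) = -296 + 17/420 = -124303/420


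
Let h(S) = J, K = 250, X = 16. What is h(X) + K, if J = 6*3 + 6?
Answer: 274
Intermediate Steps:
J = 24 (J = 18 + 6 = 24)
h(S) = 24
h(X) + K = 24 + 250 = 274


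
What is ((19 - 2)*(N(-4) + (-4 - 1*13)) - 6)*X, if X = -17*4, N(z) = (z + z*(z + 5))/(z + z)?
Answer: 18904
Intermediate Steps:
N(z) = (z + z*(5 + z))/(2*z) (N(z) = (z + z*(5 + z))/((2*z)) = (z + z*(5 + z))*(1/(2*z)) = (z + z*(5 + z))/(2*z))
X = -68
((19 - 2)*(N(-4) + (-4 - 1*13)) - 6)*X = ((19 - 2)*((3 + (½)*(-4)) + (-4 - 1*13)) - 6)*(-68) = (17*((3 - 2) + (-4 - 13)) - 6)*(-68) = (17*(1 - 17) - 6)*(-68) = (17*(-16) - 6)*(-68) = (-272 - 6)*(-68) = -278*(-68) = 18904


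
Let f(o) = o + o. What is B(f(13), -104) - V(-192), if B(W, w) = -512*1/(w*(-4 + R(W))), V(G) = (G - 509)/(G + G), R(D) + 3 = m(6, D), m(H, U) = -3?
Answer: -57853/24960 ≈ -2.3178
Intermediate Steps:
f(o) = 2*o
R(D) = -6 (R(D) = -3 - 3 = -6)
V(G) = (-509 + G)/(2*G) (V(G) = (-509 + G)/((2*G)) = (-509 + G)*(1/(2*G)) = (-509 + G)/(2*G))
B(W, w) = 256/(5*w) (B(W, w) = -512*1/(w*(-4 - 6)) = -512*(-1/(10*w)) = -(-256)/(5*w) = 256/(5*w))
B(f(13), -104) - V(-192) = (256/5)/(-104) - (-509 - 192)/(2*(-192)) = (256/5)*(-1/104) - (-1)*(-701)/(2*192) = -32/65 - 1*701/384 = -32/65 - 701/384 = -57853/24960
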